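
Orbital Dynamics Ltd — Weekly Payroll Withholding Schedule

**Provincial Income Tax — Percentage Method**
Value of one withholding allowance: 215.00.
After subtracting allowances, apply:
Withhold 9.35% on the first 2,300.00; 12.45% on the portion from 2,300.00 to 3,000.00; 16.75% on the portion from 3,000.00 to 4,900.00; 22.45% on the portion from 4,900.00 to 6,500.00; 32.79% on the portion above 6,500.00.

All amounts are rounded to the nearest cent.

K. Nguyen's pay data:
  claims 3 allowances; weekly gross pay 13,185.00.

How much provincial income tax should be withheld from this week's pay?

Provincial Income Tax: taxable = 13,185.00 − 3×215.00 = 12,540.00
  979.65 + 32.79% × (12,540.00 − 6,500.00) = 979.65 + 32.79% × 6,040.00 = 2,960.17

2,960.17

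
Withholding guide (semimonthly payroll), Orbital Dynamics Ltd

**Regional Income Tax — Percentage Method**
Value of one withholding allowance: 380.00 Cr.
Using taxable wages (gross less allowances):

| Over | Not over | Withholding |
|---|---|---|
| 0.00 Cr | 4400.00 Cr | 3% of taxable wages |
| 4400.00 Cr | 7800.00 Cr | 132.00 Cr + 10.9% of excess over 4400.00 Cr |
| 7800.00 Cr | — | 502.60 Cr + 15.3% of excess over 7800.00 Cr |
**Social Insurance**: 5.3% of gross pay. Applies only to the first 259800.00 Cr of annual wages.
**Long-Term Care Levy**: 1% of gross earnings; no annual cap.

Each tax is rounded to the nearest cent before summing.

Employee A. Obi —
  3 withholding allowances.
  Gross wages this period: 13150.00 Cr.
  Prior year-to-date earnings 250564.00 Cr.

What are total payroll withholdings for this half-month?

1767.74 Cr

Regional Income Tax: taxable = 13150.00 Cr − 3×380.00 Cr = 12010.00 Cr
  502.60 Cr + 15.3% × (12010.00 Cr − 7800.00 Cr) = 502.60 Cr + 15.3% × 4210.00 Cr = 1146.73 Cr
Social Insurance: cap 259800.00 Cr − YTD 250564.00 Cr = 9236.00 Cr subject; 5.3% × 9236.00 Cr = 489.51 Cr
Long-Term Care Levy: 1% × 13150.00 Cr = 131.50 Cr
Total: 1146.73 Cr + 489.51 Cr + 131.50 Cr = 1767.74 Cr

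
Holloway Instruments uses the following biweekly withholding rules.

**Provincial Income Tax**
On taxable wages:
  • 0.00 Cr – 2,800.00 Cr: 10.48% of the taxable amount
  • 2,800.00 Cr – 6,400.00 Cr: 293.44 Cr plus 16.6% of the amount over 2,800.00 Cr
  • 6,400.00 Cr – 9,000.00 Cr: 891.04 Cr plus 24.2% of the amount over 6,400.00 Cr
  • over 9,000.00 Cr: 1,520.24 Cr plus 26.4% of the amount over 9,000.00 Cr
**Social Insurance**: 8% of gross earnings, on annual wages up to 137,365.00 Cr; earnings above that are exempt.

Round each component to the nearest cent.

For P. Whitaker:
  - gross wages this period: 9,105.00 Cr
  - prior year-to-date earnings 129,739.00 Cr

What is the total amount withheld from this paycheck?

Provincial Income Tax: taxable = 9,105.00 Cr
  1,520.24 Cr + 26.4% × (9,105.00 Cr − 9,000.00 Cr) = 1,520.24 Cr + 26.4% × 105.00 Cr = 1,547.96 Cr
Social Insurance: cap 137,365.00 Cr − YTD 129,739.00 Cr = 7,626.00 Cr subject; 8% × 7,626.00 Cr = 610.08 Cr
Total: 1,547.96 Cr + 610.08 Cr = 2,158.04 Cr

2,158.04 Cr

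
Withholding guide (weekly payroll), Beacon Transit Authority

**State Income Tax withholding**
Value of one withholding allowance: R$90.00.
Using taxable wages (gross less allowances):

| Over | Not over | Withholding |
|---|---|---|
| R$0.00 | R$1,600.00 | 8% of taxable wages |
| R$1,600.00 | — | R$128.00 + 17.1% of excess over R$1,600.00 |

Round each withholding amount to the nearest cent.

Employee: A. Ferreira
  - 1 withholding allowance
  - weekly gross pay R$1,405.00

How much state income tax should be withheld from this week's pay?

State Income Tax: taxable = R$1,405.00 − 1×R$90.00 = R$1,315.00
  8% × R$1,315.00 = R$105.20

R$105.20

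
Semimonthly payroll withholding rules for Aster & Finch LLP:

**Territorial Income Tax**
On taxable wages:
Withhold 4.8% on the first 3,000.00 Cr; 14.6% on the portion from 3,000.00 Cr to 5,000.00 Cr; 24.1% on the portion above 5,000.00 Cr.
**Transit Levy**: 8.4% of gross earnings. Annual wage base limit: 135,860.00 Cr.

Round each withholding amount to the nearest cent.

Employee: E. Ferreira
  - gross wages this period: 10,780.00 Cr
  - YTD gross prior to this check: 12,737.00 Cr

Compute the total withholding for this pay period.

2,734.50 Cr

Territorial Income Tax: taxable = 10,780.00 Cr
  436.00 Cr + 24.1% × (10,780.00 Cr − 5,000.00 Cr) = 436.00 Cr + 24.1% × 5,780.00 Cr = 1,828.98 Cr
Transit Levy: 8.4% × 10,780.00 Cr = 905.52 Cr
Total: 1,828.98 Cr + 905.52 Cr = 2,734.50 Cr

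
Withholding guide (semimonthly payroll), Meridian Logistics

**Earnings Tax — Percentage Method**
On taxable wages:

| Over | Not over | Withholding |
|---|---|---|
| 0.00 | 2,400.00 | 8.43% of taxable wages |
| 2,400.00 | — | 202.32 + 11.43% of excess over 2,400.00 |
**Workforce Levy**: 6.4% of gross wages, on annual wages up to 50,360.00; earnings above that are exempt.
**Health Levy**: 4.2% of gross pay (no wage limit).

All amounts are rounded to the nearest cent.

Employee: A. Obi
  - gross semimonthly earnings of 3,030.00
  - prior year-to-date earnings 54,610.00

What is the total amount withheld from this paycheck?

Earnings Tax: taxable = 3,030.00
  202.32 + 11.43% × (3,030.00 − 2,400.00) = 202.32 + 11.43% × 630.00 = 274.33
Workforce Levy: YTD 54,610.00 ≥ cap 50,360.00 → 0.00
Health Levy: 4.2% × 3,030.00 = 127.26
Total: 274.33 + 0.00 + 127.26 = 401.59

401.59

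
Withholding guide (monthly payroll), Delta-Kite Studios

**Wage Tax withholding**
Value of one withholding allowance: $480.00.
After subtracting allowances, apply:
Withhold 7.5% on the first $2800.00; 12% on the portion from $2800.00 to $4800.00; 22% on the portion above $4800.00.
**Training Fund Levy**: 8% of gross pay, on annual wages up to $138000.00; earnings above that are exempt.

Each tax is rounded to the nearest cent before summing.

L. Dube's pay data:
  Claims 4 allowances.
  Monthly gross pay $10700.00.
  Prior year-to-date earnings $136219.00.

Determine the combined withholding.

$1468.08

Wage Tax: taxable = $10700.00 − 4×$480.00 = $8780.00
  $450.00 + 22% × ($8780.00 − $4800.00) = $450.00 + 22% × $3980.00 = $1325.60
Training Fund Levy: cap $138000.00 − YTD $136219.00 = $1781.00 subject; 8% × $1781.00 = $142.48
Total: $1325.60 + $142.48 = $1468.08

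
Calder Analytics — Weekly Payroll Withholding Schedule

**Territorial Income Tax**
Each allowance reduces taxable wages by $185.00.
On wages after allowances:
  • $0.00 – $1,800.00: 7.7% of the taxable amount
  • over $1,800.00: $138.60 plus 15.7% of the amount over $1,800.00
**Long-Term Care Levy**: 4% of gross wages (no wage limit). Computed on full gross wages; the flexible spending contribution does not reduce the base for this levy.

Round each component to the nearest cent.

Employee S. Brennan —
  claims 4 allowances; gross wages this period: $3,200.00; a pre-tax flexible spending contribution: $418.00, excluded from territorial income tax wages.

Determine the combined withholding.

$304.59

Territorial Income Tax: taxable = $3,200.00 − $418.00 − 4×$185.00 = $2,042.00
  $138.60 + 15.7% × ($2,042.00 − $1,800.00) = $138.60 + 15.7% × $242.00 = $176.59
Long-Term Care Levy: 4% × $3,200.00 = $128.00
Total: $176.59 + $128.00 = $304.59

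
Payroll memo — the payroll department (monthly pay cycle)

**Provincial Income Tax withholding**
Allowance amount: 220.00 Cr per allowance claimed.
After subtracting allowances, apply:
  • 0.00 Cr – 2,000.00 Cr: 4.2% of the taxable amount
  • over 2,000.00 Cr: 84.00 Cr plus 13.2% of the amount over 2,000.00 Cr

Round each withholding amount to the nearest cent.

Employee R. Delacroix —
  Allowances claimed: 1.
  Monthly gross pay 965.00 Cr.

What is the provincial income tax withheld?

Provincial Income Tax: taxable = 965.00 Cr − 1×220.00 Cr = 745.00 Cr
  4.2% × 745.00 Cr = 31.29 Cr

31.29 Cr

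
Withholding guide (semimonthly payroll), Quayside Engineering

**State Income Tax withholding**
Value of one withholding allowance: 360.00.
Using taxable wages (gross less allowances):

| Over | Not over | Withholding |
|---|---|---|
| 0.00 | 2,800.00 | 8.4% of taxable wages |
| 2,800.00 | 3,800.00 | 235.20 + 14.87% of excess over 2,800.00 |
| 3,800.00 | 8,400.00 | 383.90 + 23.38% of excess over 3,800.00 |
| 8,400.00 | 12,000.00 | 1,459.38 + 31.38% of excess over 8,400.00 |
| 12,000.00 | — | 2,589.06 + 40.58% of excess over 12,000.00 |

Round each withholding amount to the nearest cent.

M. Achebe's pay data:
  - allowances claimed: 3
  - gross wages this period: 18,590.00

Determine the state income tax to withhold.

State Income Tax: taxable = 18,590.00 − 3×360.00 = 17,510.00
  2,589.06 + 40.58% × (17,510.00 − 12,000.00) = 2,589.06 + 40.58% × 5,510.00 = 4,825.02

4,825.02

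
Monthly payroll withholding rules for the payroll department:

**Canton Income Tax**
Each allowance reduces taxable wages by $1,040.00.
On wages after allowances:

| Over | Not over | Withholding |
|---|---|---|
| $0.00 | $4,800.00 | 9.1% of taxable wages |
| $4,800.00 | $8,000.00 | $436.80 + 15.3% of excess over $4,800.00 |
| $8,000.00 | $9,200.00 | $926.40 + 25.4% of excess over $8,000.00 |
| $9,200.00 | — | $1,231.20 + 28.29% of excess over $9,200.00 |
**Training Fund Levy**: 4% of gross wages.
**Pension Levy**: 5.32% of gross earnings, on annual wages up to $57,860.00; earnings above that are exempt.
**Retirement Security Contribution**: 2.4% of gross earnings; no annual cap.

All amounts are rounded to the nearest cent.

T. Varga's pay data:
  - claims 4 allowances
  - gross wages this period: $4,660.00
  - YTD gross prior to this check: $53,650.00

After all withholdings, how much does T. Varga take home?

Canton Income Tax: taxable = $4,660.00 − 4×$1,040.00 = $500.00
  9.1% × $500.00 = $45.50
Training Fund Levy: 4% × $4,660.00 = $186.40
Pension Levy: cap $57,860.00 − YTD $53,650.00 = $4,210.00 subject; 5.32% × $4,210.00 = $223.97
Retirement Security Contribution: 2.4% × $4,660.00 = $111.84
Total withheld: $45.50 + $186.40 + $223.97 + $111.84 = $567.71
Net pay: $4,660.00 − $567.71 = $4,092.29

$4,092.29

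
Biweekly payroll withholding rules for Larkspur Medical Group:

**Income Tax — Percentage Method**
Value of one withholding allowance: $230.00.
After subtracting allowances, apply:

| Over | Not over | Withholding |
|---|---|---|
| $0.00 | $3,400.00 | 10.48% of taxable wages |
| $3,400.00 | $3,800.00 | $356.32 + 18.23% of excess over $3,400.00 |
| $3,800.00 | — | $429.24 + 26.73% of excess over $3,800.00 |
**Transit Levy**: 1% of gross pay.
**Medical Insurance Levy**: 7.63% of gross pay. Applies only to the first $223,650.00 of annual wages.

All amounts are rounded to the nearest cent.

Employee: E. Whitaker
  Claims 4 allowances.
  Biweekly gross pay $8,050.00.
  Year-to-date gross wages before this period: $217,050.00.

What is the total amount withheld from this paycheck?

$1,903.43

Income Tax: taxable = $8,050.00 − 4×$230.00 = $7,130.00
  $429.24 + 26.73% × ($7,130.00 − $3,800.00) = $429.24 + 26.73% × $3,330.00 = $1,319.35
Transit Levy: 1% × $8,050.00 = $80.50
Medical Insurance Levy: cap $223,650.00 − YTD $217,050.00 = $6,600.00 subject; 7.63% × $6,600.00 = $503.58
Total: $1,319.35 + $80.50 + $503.58 = $1,903.43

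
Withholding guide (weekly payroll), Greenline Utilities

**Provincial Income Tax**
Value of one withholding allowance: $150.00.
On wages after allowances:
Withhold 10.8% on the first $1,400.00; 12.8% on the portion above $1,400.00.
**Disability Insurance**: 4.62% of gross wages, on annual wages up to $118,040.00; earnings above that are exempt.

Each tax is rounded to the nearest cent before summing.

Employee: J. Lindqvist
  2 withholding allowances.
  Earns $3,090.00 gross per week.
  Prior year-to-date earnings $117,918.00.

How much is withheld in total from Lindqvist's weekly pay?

Provincial Income Tax: taxable = $3,090.00 − 2×$150.00 = $2,790.00
  $151.20 + 12.8% × ($2,790.00 − $1,400.00) = $151.20 + 12.8% × $1,390.00 = $329.12
Disability Insurance: cap $118,040.00 − YTD $117,918.00 = $122.00 subject; 4.62% × $122.00 = $5.64
Total: $329.12 + $5.64 = $334.76

$334.76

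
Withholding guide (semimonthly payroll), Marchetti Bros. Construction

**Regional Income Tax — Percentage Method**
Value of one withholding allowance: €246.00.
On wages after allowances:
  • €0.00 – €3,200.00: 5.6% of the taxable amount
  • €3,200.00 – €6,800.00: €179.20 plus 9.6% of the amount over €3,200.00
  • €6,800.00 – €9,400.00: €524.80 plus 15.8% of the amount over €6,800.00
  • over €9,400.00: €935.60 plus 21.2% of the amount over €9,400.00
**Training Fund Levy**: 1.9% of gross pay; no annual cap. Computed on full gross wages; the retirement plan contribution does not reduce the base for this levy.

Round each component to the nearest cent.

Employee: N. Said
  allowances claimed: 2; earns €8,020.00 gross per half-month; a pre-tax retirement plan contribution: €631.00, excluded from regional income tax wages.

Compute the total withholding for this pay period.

Regional Income Tax: taxable = €8,020.00 − €631.00 − 2×€246.00 = €6,897.00
  €524.80 + 15.8% × (€6,897.00 − €6,800.00) = €524.80 + 15.8% × €97.00 = €540.13
Training Fund Levy: 1.9% × €8,020.00 = €152.38
Total: €540.13 + €152.38 = €692.51

€692.51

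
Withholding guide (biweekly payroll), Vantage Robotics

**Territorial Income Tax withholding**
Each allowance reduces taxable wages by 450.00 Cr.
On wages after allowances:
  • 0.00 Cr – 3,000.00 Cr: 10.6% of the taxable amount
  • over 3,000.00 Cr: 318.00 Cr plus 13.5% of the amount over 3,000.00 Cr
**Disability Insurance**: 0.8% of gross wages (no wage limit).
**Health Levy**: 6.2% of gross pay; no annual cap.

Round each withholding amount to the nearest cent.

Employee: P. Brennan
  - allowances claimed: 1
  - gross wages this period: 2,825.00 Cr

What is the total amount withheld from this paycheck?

449.50 Cr

Territorial Income Tax: taxable = 2,825.00 Cr − 1×450.00 Cr = 2,375.00 Cr
  10.6% × 2,375.00 Cr = 251.75 Cr
Disability Insurance: 0.8% × 2,825.00 Cr = 22.60 Cr
Health Levy: 6.2% × 2,825.00 Cr = 175.15 Cr
Total: 251.75 Cr + 22.60 Cr + 175.15 Cr = 449.50 Cr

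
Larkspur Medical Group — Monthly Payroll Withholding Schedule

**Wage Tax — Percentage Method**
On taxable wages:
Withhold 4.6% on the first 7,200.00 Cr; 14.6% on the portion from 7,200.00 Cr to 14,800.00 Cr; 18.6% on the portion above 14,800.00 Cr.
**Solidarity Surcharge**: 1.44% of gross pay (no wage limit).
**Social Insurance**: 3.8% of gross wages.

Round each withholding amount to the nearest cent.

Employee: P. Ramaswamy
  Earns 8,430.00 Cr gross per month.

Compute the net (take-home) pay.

7,477.49 Cr

Wage Tax: taxable = 8,430.00 Cr
  331.20 Cr + 14.6% × (8,430.00 Cr − 7,200.00 Cr) = 331.20 Cr + 14.6% × 1,230.00 Cr = 510.78 Cr
Solidarity Surcharge: 1.44% × 8,430.00 Cr = 121.39 Cr
Social Insurance: 3.8% × 8,430.00 Cr = 320.34 Cr
Total withheld: 510.78 Cr + 121.39 Cr + 320.34 Cr = 952.51 Cr
Net pay: 8,430.00 Cr − 952.51 Cr = 7,477.49 Cr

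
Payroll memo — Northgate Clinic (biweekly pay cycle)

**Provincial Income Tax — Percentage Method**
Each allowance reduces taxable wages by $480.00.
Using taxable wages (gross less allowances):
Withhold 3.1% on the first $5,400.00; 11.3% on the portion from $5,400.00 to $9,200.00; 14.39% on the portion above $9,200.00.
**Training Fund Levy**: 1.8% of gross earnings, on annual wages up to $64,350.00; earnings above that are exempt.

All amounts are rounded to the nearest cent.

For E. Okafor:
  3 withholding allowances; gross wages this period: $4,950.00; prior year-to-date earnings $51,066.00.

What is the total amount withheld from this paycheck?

Provincial Income Tax: taxable = $4,950.00 − 3×$480.00 = $3,510.00
  3.1% × $3,510.00 = $108.81
Training Fund Levy: 1.8% × $4,950.00 = $89.10
Total: $108.81 + $89.10 = $197.91

$197.91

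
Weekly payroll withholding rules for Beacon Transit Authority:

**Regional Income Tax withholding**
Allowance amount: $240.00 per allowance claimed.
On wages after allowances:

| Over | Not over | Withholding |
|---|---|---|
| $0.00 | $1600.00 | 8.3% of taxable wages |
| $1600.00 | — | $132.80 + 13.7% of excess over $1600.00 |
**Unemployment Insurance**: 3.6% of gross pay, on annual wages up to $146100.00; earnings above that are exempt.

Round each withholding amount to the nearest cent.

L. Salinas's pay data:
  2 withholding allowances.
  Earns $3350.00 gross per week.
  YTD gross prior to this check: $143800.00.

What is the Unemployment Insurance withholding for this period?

Unemployment Insurance: cap $146100.00 − YTD $143800.00 = $2300.00 subject; 3.6% × $2300.00 = $82.80

$82.80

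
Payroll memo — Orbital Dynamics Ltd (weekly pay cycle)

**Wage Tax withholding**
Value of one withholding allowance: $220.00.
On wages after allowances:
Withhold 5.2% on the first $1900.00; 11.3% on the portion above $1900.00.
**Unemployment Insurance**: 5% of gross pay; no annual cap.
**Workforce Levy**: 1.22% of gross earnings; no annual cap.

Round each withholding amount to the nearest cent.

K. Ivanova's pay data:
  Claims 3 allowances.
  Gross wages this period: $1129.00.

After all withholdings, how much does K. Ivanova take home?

Wage Tax: taxable = $1129.00 − 3×$220.00 = $469.00
  5.2% × $469.00 = $24.39
Unemployment Insurance: 5% × $1129.00 = $56.45
Workforce Levy: 1.22% × $1129.00 = $13.77
Total withheld: $24.39 + $56.45 + $13.77 = $94.61
Net pay: $1129.00 − $94.61 = $1034.39

$1034.39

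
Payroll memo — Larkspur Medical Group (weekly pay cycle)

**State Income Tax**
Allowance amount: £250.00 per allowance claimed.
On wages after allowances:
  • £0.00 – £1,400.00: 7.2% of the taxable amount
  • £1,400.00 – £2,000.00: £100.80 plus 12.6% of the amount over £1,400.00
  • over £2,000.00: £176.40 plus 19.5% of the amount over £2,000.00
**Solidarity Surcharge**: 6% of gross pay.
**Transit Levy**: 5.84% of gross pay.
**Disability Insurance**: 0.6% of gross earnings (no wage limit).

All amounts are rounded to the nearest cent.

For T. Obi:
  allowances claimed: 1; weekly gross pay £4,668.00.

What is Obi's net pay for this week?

State Income Tax: taxable = £4,668.00 − 1×£250.00 = £4,418.00
  £176.40 + 19.5% × (£4,418.00 − £2,000.00) = £176.40 + 19.5% × £2,418.00 = £647.91
Solidarity Surcharge: 6% × £4,668.00 = £280.08
Transit Levy: 5.84% × £4,668.00 = £272.61
Disability Insurance: 0.6% × £4,668.00 = £28.01
Total withheld: £647.91 + £280.08 + £272.61 + £28.01 = £1,228.61
Net pay: £4,668.00 − £1,228.61 = £3,439.39

£3,439.39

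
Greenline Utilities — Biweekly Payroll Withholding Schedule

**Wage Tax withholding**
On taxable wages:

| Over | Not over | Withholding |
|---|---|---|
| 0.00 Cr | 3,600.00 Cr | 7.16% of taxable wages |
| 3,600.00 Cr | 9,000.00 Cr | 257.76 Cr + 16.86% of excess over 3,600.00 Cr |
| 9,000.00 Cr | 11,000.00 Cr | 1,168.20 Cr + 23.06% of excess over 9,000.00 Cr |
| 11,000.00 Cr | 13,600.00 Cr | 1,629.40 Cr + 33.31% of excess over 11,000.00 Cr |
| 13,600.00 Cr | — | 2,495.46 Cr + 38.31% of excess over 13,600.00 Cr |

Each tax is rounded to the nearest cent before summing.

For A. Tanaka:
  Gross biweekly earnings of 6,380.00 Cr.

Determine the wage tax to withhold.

Wage Tax: taxable = 6,380.00 Cr
  257.76 Cr + 16.86% × (6,380.00 Cr − 3,600.00 Cr) = 257.76 Cr + 16.86% × 2,780.00 Cr = 726.47 Cr

726.47 Cr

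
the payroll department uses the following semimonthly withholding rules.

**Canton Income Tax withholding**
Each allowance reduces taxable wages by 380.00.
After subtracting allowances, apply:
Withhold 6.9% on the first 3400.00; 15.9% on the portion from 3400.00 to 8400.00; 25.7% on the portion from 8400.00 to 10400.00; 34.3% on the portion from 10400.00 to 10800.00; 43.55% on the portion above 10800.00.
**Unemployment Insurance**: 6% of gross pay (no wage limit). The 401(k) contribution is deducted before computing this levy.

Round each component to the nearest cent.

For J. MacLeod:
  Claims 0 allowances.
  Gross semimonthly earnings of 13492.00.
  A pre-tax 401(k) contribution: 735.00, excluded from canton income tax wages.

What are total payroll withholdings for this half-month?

Canton Income Tax: taxable = 13492.00 − 735.00 = 12757.00
  1680.80 + 43.55% × (12757.00 − 10800.00) = 1680.80 + 43.55% × 1957.00 = 2533.07
Unemployment Insurance: 6% × 12757.00 = 765.42
Total: 2533.07 + 765.42 = 3298.49

3298.49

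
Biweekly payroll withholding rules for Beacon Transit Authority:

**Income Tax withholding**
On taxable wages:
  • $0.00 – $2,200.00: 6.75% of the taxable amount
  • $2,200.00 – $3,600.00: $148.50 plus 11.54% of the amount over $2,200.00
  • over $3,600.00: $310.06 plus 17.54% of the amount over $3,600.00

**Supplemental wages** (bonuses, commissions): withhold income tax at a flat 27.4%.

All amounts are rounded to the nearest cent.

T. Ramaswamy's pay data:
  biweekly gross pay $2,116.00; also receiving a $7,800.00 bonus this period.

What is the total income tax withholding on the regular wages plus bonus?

$2,280.03

Income Tax: taxable = $2,116.00
  6.75% × $2,116.00 = $142.83
Supplemental (27.4% flat on bonus): 27.4% × $7,800.00 = $2,137.20
Total income tax: $142.83 + $2,137.20 = $2,280.03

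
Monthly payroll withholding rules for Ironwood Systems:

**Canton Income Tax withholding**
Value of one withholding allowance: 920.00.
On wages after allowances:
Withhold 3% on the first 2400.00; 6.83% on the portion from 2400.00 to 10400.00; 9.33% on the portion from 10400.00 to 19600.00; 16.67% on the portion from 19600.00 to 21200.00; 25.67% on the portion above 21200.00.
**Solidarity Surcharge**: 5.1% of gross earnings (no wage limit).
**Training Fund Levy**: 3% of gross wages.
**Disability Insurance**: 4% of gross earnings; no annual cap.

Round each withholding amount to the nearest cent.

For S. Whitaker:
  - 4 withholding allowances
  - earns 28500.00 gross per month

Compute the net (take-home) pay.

22378.77

Canton Income Tax: taxable = 28500.00 − 4×920.00 = 24820.00
  1743.48 + 25.67% × (24820.00 − 21200.00) = 1743.48 + 25.67% × 3620.00 = 2672.73
Solidarity Surcharge: 5.1% × 28500.00 = 1453.50
Training Fund Levy: 3% × 28500.00 = 855.00
Disability Insurance: 4% × 28500.00 = 1140.00
Total withheld: 2672.73 + 1453.50 + 855.00 + 1140.00 = 6121.23
Net pay: 28500.00 − 6121.23 = 22378.77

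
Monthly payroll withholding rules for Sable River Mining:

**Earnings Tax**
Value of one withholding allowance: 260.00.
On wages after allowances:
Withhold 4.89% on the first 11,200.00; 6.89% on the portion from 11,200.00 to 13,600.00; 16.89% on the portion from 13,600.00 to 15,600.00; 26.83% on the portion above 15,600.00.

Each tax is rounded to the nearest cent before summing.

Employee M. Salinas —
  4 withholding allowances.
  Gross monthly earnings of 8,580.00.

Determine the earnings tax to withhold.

368.71

Earnings Tax: taxable = 8,580.00 − 4×260.00 = 7,540.00
  4.89% × 7,540.00 = 368.71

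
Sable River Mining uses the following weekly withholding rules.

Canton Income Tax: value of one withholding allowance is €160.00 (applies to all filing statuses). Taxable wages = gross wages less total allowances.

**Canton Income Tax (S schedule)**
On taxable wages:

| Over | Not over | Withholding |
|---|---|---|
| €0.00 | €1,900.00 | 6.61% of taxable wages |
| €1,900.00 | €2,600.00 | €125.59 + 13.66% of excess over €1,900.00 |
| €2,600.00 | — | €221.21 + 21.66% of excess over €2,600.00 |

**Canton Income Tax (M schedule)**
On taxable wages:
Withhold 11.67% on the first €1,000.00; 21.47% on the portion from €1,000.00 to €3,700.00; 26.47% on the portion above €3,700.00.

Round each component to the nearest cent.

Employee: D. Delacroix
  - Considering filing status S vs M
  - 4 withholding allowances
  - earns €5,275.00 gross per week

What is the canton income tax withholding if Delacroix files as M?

Canton Income Tax (M): taxable = €5,275.00 − 4×€160.00 = €4,635.00
  €696.39 + 26.47% × (€4,635.00 − €3,700.00) = €696.39 + 26.47% × €935.00 = €943.88

€943.88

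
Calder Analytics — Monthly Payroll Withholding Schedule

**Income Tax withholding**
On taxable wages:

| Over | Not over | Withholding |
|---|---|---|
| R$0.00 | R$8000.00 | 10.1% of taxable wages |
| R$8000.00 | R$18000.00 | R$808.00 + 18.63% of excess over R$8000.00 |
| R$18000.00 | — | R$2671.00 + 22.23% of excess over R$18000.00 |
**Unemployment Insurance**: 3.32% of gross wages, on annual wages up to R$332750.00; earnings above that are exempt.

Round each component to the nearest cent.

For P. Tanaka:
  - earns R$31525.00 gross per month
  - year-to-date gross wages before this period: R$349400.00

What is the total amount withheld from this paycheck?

Income Tax: taxable = R$31525.00
  R$2671.00 + 22.23% × (R$31525.00 − R$18000.00) = R$2671.00 + 22.23% × R$13525.00 = R$5677.61
Unemployment Insurance: YTD R$349400.00 ≥ cap R$332750.00 → R$0.00
Total: R$5677.61 + R$0.00 = R$5677.61

R$5677.61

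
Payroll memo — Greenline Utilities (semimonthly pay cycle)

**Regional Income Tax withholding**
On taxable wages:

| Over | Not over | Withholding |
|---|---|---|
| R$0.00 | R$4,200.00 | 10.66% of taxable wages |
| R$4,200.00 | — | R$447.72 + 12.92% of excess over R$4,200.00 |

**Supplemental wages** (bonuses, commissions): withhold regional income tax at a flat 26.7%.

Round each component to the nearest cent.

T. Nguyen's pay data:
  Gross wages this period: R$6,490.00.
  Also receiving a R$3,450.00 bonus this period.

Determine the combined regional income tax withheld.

Regional Income Tax: taxable = R$6,490.00
  R$447.72 + 12.92% × (R$6,490.00 − R$4,200.00) = R$447.72 + 12.92% × R$2,290.00 = R$743.59
Supplemental (26.7% flat on bonus): 26.7% × R$3,450.00 = R$921.15
Total regional income tax: R$743.59 + R$921.15 = R$1,664.74

R$1,664.74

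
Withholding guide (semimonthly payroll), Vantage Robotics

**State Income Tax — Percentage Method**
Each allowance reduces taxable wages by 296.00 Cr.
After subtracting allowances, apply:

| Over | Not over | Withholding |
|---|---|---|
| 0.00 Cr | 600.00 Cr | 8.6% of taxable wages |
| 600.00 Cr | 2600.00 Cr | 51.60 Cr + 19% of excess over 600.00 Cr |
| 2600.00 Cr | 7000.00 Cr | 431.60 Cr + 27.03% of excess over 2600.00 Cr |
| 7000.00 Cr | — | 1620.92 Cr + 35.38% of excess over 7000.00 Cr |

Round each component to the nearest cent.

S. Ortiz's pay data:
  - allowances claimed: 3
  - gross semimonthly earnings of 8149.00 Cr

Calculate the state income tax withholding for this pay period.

State Income Tax: taxable = 8149.00 Cr − 3×296.00 Cr = 7261.00 Cr
  1620.92 Cr + 35.38% × (7261.00 Cr − 7000.00 Cr) = 1620.92 Cr + 35.38% × 261.00 Cr = 1713.26 Cr

1713.26 Cr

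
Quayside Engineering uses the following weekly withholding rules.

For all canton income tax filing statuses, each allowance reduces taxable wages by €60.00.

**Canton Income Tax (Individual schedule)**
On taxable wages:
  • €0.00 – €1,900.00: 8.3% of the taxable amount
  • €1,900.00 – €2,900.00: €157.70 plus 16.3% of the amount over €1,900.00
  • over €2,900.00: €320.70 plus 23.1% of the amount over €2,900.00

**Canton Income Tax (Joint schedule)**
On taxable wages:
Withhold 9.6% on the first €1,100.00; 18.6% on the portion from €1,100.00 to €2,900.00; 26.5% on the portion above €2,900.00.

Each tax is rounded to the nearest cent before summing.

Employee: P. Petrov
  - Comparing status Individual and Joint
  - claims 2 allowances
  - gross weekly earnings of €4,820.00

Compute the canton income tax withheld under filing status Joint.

Canton Income Tax (Joint): taxable = €4,820.00 − 2×€60.00 = €4,700.00
  €440.40 + 26.5% × (€4,700.00 − €2,900.00) = €440.40 + 26.5% × €1,800.00 = €917.40

€917.40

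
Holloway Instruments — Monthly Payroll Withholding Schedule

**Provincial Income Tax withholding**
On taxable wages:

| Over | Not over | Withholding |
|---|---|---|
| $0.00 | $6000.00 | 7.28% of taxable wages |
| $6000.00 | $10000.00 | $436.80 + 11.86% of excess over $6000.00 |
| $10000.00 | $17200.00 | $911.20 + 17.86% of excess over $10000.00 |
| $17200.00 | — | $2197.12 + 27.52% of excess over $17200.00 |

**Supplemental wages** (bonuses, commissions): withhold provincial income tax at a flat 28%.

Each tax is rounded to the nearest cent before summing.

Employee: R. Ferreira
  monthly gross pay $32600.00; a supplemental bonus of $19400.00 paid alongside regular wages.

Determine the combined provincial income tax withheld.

$11867.20

Provincial Income Tax: taxable = $32600.00
  $2197.12 + 27.52% × ($32600.00 − $17200.00) = $2197.12 + 27.52% × $15400.00 = $6435.20
Supplemental (28% flat on bonus): 28% × $19400.00 = $5432.00
Total provincial income tax: $6435.20 + $5432.00 = $11867.20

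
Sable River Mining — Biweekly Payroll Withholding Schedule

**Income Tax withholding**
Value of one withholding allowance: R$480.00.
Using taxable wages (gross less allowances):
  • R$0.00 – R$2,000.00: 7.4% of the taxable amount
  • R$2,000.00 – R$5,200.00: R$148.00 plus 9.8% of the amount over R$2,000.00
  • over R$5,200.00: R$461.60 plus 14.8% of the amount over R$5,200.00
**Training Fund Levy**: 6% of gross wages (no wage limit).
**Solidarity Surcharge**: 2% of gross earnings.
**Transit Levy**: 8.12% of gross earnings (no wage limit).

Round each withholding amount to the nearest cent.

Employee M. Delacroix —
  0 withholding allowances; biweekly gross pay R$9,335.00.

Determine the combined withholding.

R$2,578.38

Income Tax: taxable = R$9,335.00
  R$461.60 + 14.8% × (R$9,335.00 − R$5,200.00) = R$461.60 + 14.8% × R$4,135.00 = R$1,073.58
Training Fund Levy: 6% × R$9,335.00 = R$560.10
Solidarity Surcharge: 2% × R$9,335.00 = R$186.70
Transit Levy: 8.12% × R$9,335.00 = R$758.00
Total: R$1,073.58 + R$560.10 + R$186.70 + R$758.00 = R$2,578.38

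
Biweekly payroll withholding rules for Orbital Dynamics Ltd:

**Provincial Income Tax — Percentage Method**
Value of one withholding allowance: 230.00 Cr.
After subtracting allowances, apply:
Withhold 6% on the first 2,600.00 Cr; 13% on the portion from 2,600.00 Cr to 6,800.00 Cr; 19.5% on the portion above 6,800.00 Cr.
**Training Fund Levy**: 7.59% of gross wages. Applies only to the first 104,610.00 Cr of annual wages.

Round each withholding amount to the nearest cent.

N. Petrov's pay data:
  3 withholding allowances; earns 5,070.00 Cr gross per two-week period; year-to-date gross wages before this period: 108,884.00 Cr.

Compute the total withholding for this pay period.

387.40 Cr

Provincial Income Tax: taxable = 5,070.00 Cr − 3×230.00 Cr = 4,380.00 Cr
  156.00 Cr + 13% × (4,380.00 Cr − 2,600.00 Cr) = 156.00 Cr + 13% × 1,780.00 Cr = 387.40 Cr
Training Fund Levy: YTD 108,884.00 Cr ≥ cap 104,610.00 Cr → 0.00 Cr
Total: 387.40 Cr + 0.00 Cr = 387.40 Cr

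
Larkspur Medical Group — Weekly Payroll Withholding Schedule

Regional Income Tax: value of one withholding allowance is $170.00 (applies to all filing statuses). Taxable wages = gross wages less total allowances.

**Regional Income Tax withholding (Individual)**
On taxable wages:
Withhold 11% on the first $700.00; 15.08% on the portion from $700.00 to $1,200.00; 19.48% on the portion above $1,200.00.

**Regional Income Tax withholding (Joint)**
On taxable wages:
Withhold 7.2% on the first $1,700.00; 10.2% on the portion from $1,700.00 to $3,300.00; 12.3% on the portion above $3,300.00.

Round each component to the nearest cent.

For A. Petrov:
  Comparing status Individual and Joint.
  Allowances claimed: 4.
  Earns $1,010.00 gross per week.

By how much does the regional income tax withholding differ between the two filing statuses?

Regional Income Tax (Individual): taxable = $1,010.00 − 4×$170.00 = $330.00
  11% × $330.00 = $36.30
Regional Income Tax (Joint): taxable = $1,010.00 − 4×$170.00 = $330.00
  7.2% × $330.00 = $23.76
Difference: |$36.30 − $23.76| = $12.54 (higher under Individual)

$12.54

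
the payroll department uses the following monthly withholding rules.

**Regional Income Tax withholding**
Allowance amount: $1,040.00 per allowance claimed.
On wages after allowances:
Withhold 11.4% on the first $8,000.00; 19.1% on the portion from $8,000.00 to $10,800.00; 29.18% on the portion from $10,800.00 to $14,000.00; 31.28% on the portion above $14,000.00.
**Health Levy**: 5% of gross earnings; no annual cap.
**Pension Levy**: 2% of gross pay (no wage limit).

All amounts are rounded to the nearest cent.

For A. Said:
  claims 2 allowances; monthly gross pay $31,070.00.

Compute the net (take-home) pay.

$21,825.67

Regional Income Tax: taxable = $31,070.00 − 2×$1,040.00 = $28,990.00
  $2,380.56 + 31.28% × ($28,990.00 − $14,000.00) = $2,380.56 + 31.28% × $14,990.00 = $7,069.43
Health Levy: 5% × $31,070.00 = $1,553.50
Pension Levy: 2% × $31,070.00 = $621.40
Total withheld: $7,069.43 + $1,553.50 + $621.40 = $9,244.33
Net pay: $31,070.00 − $9,244.33 = $21,825.67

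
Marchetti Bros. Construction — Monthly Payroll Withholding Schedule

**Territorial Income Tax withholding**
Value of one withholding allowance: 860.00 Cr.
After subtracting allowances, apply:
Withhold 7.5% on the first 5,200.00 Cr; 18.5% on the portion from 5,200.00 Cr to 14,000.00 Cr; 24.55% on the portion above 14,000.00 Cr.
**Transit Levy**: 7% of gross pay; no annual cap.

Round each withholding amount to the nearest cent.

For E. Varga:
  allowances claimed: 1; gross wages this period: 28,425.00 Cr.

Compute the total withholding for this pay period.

7,337.96 Cr

Territorial Income Tax: taxable = 28,425.00 Cr − 1×860.00 Cr = 27,565.00 Cr
  2,018.00 Cr + 24.55% × (27,565.00 Cr − 14,000.00 Cr) = 2,018.00 Cr + 24.55% × 13,565.00 Cr = 5,348.21 Cr
Transit Levy: 7% × 28,425.00 Cr = 1,989.75 Cr
Total: 5,348.21 Cr + 1,989.75 Cr = 7,337.96 Cr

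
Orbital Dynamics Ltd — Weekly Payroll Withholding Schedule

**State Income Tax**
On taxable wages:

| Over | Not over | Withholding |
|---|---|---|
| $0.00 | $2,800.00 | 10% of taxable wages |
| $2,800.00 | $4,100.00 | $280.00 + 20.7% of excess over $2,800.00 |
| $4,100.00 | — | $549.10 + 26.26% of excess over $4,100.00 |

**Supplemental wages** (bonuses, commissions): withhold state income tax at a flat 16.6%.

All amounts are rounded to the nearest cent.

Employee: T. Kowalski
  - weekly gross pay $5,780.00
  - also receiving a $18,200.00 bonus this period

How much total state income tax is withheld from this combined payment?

State Income Tax: taxable = $5,780.00
  $549.10 + 26.26% × ($5,780.00 − $4,100.00) = $549.10 + 26.26% × $1,680.00 = $990.27
Supplemental (16.6% flat on bonus): 16.6% × $18,200.00 = $3,021.20
Total state income tax: $990.27 + $3,021.20 = $4,011.47

$4,011.47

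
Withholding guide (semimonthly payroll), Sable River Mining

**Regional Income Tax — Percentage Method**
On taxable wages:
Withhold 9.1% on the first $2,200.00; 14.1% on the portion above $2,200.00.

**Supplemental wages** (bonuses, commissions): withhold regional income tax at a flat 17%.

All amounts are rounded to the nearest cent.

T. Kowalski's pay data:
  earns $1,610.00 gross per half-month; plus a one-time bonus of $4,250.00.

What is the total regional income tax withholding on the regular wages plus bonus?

Regional Income Tax: taxable = $1,610.00
  9.1% × $1,610.00 = $146.51
Supplemental (17% flat on bonus): 17% × $4,250.00 = $722.50
Total regional income tax: $146.51 + $722.50 = $869.01

$869.01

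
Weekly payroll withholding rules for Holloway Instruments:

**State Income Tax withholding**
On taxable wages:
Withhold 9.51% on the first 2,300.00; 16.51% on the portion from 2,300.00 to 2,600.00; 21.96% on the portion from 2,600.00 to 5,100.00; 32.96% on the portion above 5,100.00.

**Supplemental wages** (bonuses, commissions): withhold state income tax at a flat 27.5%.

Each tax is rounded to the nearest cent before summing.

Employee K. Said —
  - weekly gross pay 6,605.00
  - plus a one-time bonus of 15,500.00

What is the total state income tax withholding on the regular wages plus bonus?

5,575.81

State Income Tax: taxable = 6,605.00
  817.26 + 32.96% × (6,605.00 − 5,100.00) = 817.26 + 32.96% × 1,505.00 = 1,313.31
Supplemental (27.5% flat on bonus): 27.5% × 15,500.00 = 4,262.50
Total state income tax: 1,313.31 + 4,262.50 = 5,575.81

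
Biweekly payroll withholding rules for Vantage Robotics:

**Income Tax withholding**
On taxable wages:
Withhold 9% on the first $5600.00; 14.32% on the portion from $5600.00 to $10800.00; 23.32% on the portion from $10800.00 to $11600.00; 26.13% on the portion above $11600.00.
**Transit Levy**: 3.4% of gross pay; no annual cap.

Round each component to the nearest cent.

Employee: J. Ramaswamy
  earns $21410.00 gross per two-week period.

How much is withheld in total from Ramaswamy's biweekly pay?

$4726.49

Income Tax: taxable = $21410.00
  $1435.20 + 26.13% × ($21410.00 − $11600.00) = $1435.20 + 26.13% × $9810.00 = $3998.55
Transit Levy: 3.4% × $21410.00 = $727.94
Total: $3998.55 + $727.94 = $4726.49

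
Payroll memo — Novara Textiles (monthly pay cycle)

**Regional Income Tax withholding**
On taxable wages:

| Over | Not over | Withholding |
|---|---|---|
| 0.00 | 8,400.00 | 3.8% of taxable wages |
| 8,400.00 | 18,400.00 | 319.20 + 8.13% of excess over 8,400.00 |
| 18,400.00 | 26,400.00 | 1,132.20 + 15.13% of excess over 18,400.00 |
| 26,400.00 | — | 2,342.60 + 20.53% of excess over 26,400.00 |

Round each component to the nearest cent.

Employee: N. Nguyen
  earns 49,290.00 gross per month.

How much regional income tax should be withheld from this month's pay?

Regional Income Tax: taxable = 49,290.00
  2,342.60 + 20.53% × (49,290.00 − 26,400.00) = 2,342.60 + 20.53% × 22,890.00 = 7,041.92

7,041.92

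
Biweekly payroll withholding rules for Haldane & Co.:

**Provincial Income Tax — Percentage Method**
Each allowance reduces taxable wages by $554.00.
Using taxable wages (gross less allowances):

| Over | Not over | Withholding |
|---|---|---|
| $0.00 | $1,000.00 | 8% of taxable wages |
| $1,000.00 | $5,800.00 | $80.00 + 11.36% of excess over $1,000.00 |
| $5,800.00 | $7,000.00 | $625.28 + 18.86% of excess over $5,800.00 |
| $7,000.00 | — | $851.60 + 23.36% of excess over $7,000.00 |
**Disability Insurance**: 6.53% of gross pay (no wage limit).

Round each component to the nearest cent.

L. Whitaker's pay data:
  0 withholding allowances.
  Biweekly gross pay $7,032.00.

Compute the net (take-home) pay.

Provincial Income Tax: taxable = $7,032.00
  $851.60 + 23.36% × ($7,032.00 − $7,000.00) = $851.60 + 23.36% × $32.00 = $859.08
Disability Insurance: 6.53% × $7,032.00 = $459.19
Total withheld: $859.08 + $459.19 = $1,318.27
Net pay: $7,032.00 − $1,318.27 = $5,713.73

$5,713.73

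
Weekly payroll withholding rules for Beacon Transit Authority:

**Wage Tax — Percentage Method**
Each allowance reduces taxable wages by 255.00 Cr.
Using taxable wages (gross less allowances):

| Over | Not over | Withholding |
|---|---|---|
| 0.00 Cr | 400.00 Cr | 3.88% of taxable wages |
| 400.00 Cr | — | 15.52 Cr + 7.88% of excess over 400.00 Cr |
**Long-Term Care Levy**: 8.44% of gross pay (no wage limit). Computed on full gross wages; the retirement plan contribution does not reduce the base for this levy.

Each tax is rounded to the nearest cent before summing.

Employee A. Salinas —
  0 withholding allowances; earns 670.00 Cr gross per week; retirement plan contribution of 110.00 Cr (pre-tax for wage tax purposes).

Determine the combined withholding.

Wage Tax: taxable = 670.00 Cr − 110.00 Cr = 560.00 Cr
  15.52 Cr + 7.88% × (560.00 Cr − 400.00 Cr) = 15.52 Cr + 7.88% × 160.00 Cr = 28.13 Cr
Long-Term Care Levy: 8.44% × 670.00 Cr = 56.55 Cr
Total: 28.13 Cr + 56.55 Cr = 84.68 Cr

84.68 Cr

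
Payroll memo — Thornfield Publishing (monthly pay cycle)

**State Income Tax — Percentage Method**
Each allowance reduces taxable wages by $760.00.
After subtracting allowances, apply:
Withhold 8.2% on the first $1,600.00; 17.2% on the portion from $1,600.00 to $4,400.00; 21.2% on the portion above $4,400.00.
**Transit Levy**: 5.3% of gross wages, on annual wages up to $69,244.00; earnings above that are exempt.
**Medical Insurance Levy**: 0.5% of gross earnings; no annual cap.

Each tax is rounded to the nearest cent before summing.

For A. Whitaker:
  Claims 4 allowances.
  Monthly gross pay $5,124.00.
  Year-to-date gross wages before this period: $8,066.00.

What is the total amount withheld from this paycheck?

$511.64

State Income Tax: taxable = $5,124.00 − 4×$760.00 = $2,084.00
  $131.20 + 17.2% × ($2,084.00 − $1,600.00) = $131.20 + 17.2% × $484.00 = $214.45
Transit Levy: 5.3% × $5,124.00 = $271.57
Medical Insurance Levy: 0.5% × $5,124.00 = $25.62
Total: $214.45 + $271.57 + $25.62 = $511.64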